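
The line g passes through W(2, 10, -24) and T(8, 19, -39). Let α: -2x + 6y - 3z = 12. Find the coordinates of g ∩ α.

A direction vector for g is T − W = (6, 9, -15).
Substitute r = (2, 10, -24) + t(6, 9, -15) into the plane: 128 + 87t = 12, so t = -4/3.
Intersection: (2, 10, -24) + (-4/3)·(6, 9, -15) = (-6, -2, -4).

(-6, -2, -4)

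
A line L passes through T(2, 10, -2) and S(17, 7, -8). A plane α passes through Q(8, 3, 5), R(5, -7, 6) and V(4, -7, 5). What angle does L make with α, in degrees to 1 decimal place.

A direction vector for L is S − T = (15, -3, -6).
QR = (-3, -10, 1), QV = (-4, -10, 0); a normal to α is QR × QV = (10, -4, -10).
Using Q: α has equation 10x - 4y - 10z = 18.
sin θ = |n·v| / (|n||v|) = |222| / (√216 · √270) = 0.91927.
θ ≈ 66.8°.

66.8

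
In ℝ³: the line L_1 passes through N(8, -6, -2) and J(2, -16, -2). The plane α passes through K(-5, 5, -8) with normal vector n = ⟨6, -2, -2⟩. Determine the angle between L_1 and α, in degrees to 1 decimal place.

11.9

A direction vector for L_1 is J − N = (-6, -10, 0).
α: n·r = n·K gives 6x - 2y - 2z = -24.
sin θ = |n·v| / (|n||v|) = |-16| / (√44 · √136) = 0.20684.
θ ≈ 11.9°.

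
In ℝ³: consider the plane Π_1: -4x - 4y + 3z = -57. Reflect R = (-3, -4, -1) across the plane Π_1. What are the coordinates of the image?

(13, 12, -13)

λ = (n·R − d)/|n|² = (25 − (-57))/41 = 2.
Reflection = R − 2λn = (-3, -4, -1) − 4·(-4, -4, 3) = (13, 12, -13).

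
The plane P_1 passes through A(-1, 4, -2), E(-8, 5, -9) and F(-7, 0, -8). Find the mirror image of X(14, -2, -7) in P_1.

(-6, -2, 13)

AE = (-7, 1, -7), AF = (-6, -4, -6); a normal to P_1 is AE × AF = (-34, 0, 34).
Using A: P_1 has equation -34x + 34z = -34.
λ = (n·X − d)/|n|² = (-714 − (-34))/2312 = -5/17.
Reflection = X − 2λn = (14, -2, -7) − (-10/17)·(-34, 0, 34) = (-6, -2, 13).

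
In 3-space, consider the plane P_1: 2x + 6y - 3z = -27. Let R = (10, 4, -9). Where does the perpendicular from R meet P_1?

Foot = R − λn with λ = (n·R − d)/|n|² = (71 − (-27))/49 = 2.
Foot = (10, 4, -9) − 2·(2, 6, -3) = (6, -8, -3).

(6, -8, -3)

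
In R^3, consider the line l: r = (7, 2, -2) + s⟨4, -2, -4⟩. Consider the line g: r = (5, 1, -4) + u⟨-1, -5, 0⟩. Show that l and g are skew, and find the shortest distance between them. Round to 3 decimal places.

2.667

Common perpendicular direction n = (4, -2, -4) × (-1, -5, 0) = (-20, 4, -22).
With w = (5, 1, -4) − (7, 2, -2) = (-2, -1, -2), w · n = 80.
Since n ≠ 0 the lines are not parallel, and w · n = 80 ≠ 0 so they do not intersect; hence they are skew.
Distance = |w · n| / |n| = |80| / √900 ≈ 2.667.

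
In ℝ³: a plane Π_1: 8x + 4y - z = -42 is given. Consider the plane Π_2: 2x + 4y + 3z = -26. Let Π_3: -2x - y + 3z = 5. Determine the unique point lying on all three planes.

Solving the 3×3 linear system 8x + 4y - z = -42, 2x + 4y + 3z = -26, -2x - y + 3z = 5 (e.g. by elimination or Cramer's rule, determinant = 66) gives (-4, -3, -2).

(-4, -3, -2)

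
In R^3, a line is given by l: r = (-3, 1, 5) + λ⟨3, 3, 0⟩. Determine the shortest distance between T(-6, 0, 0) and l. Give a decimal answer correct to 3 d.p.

Taking (-3, 1, 5) on l with direction v = (3, 3, 0): w = T − (-3, 1, 5) = (-3, -1, -5), and w × v = (15, -15, -6).
Distance = |w × v| / |v| = √486 / √18 ≈ 5.196.

5.196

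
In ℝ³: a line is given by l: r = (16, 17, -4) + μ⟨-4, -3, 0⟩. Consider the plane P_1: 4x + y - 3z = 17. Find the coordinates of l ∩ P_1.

Substitute r = (16, 17, -4) + t(-4, -3, 0) into the plane: 93 + (-19)t = 17, so t = 4.
Intersection: (16, 17, -4) + 4·(-4, -3, 0) = (0, 5, -4).

(0, 5, -4)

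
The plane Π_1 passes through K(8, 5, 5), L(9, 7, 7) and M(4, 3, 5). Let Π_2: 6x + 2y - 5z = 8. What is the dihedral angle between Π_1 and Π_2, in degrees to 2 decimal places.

75.32

KL = (1, 2, 2), KM = (-4, -2, 0); a normal to Π_1 is KL × KM = (4, -8, 6).
Using K: Π_1 has equation 4x - 8y + 6z = 22.
cos θ = |n₁·n₂| / (|n₁||n₂|) = |-22| / (√116 · √65).
θ = arccos(0.25336) ≈ 75.32°.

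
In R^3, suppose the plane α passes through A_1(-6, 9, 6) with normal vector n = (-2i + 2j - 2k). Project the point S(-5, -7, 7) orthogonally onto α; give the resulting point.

(-11, -1, 1)

α: n·r = n·A_1 gives -2x + 2y - 2z = 18.
Foot = S − λn with λ = (n·S − d)/|n|² = (-18 − 18)/12 = -3.
Foot = (-5, -7, 7) − (-3)·(-2, 2, -2) = (-11, -1, 1).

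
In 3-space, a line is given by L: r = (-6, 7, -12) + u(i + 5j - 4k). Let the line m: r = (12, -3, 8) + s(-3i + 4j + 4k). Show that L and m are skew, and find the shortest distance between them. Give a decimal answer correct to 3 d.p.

Common perpendicular direction n = (1, 5, -4) × (-3, 4, 4) = (36, 8, 19).
With w = (12, -3, 8) − (-6, 7, -12) = (18, -10, 20), w · n = 948.
Since n ≠ 0 the lines are not parallel, and w · n = 948 ≠ 0 so they do not intersect; hence they are skew.
Distance = |w · n| / |n| = |948| / √1721 ≈ 22.852.

22.852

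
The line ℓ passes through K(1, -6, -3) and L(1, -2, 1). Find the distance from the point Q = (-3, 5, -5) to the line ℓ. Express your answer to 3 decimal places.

A direction vector for ℓ is L − K = (0, 4, 4).
Taking (1, -6, -3) on ℓ with direction v = (0, 4, 4): w = Q − (1, -6, -3) = (-4, 11, -2), and w × v = (52, 16, -16).
Distance = |w × v| / |v| = √3216 / √32 ≈ 10.025.

10.025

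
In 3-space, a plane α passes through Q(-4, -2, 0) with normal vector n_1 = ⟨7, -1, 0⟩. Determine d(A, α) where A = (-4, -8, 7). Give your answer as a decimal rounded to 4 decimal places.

0.8485

α: n_1·r = n_1·Q gives 7x - y = -26.
n·A − d = (7)·(-4) + (-1)·(-8) + (0)·(7) − (-26) = 6; |n| = √50.
Distance = |6| / √50 = 6/√50 ≈ 0.8485.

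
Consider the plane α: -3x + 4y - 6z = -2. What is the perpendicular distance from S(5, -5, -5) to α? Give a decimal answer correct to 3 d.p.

n·S − d = (-3)·(5) + (4)·(-5) + (-6)·(-5) − (-2) = -3; |n| = √61.
Distance = |-3| / √61 = 3/√61 ≈ 0.384.

0.384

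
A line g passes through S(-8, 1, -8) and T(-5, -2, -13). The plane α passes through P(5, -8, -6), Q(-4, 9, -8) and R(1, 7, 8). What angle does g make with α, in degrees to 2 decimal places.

21.47

A direction vector for g is T − S = (3, -3, -5).
PQ = (-9, 17, -2), PR = (-4, 15, 14); a normal to α is PQ × PR = (268, 134, -67).
Using P: α has equation 268x + 134y - 67z = 670.
sin θ = |n·v| / (|n||v|) = |737| / (√94269 · √43) = 0.36606.
θ ≈ 21.47°.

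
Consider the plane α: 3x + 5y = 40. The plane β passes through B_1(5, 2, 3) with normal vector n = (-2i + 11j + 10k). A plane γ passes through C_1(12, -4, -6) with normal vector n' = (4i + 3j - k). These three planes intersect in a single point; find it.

(10, 2, 4)

β: n·r = n·B_1 gives -2x + 11y + 10z = 42.
γ: n'·r = n'·C_1 gives 4x + 3y - z = 42.
Solving the 3×3 linear system 3x + 5y = 40, -2x + 11y + 10z = 42, 4x + 3y - z = 42 (e.g. by elimination or Cramer's rule, determinant = 67) gives (10, 2, 4).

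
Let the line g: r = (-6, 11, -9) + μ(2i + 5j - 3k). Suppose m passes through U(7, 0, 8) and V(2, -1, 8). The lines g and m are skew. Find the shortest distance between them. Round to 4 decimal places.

A direction vector for m is V − U = (-5, -1, 0).
Common perpendicular direction n = (2, 5, -3) × (-5, -1, 0) = (-3, 15, 23).
With w = (7, 0, 8) − (-6, 11, -9) = (13, -11, 17), w · n = 187.
Distance = |w · n| / |n| = |187| / √763 ≈ 6.7699.

6.7699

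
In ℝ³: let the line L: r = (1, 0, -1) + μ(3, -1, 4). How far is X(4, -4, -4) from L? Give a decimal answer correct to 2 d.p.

Taking (1, 0, -1) on L with direction v = (3, -1, 4): w = X − (1, 0, -1) = (3, -4, -3), and w × v = (-19, -21, 9).
Distance = |w × v| / |v| = √883 / √26 ≈ 5.83.

5.83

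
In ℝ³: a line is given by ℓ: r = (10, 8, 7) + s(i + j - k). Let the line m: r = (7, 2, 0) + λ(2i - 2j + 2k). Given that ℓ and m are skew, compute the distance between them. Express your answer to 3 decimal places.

9.192

Common perpendicular direction n = (1, 1, -1) × (2, -2, 2) = (0, -4, -4).
With w = (7, 2, 0) − (10, 8, 7) = (-3, -6, -7), w · n = 52.
Distance = |w · n| / |n| = |52| / √32 ≈ 9.192.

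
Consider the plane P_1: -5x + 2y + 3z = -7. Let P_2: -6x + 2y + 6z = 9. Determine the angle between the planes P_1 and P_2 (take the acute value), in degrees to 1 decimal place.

cos θ = |n₁·n₂| / (|n₁||n₂|) = |52| / (√38 · √76).
θ = arccos(0.96762) ≈ 14.6°.

14.6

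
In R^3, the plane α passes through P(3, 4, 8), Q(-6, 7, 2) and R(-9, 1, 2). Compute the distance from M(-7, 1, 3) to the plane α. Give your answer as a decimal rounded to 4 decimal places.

0.1204

PQ = (-9, 3, -6), PR = (-12, -3, -6); a normal to α is PQ × PR = (-36, 18, 63).
Using P: α has equation -36x + 18y + 63z = 468.
n·M − d = (-36)·(-7) + (18)·(1) + (63)·(3) − 468 = -9; |n| = √5589.
Distance = |-9| / √5589 = 9/√5589 ≈ 0.1204.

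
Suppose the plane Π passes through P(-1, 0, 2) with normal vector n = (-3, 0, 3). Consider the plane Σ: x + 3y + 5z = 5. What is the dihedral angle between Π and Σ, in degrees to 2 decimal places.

61.44

Π: n·r = n·P gives -3x + 3z = 9.
cos θ = |n₁·n₂| / (|n₁||n₂|) = |12| / (√18 · √35).
θ = arccos(0.47809) ≈ 61.44°.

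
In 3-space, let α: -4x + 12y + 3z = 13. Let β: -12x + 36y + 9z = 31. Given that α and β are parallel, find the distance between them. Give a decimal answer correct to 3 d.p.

0.205

Rescale β by 1/3: -4x + 12y + 3z = 31/3. Then distance = |13 − (31/3)| / √169 ≈ 0.205.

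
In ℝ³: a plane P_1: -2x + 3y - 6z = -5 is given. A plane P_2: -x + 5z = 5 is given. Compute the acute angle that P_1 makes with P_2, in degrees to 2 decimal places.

38.33

cos θ = |n₁·n₂| / (|n₁||n₂|) = |-28| / (√49 · √26).
θ = arccos(0.78446) ≈ 38.33°.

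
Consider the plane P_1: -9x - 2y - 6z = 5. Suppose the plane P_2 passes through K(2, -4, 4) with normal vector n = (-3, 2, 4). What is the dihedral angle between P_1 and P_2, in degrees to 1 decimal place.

89.0

P_2: n·r = n·K gives -3x + 2y + 4z = 2.
cos θ = |n₁·n₂| / (|n₁||n₂|) = |-1| / (√121 · √29).
θ = arccos(0.01688) ≈ 89.0°.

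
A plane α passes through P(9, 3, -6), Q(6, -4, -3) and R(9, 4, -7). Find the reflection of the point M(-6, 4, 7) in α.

(18, -14, -11)

PQ = (-3, -7, 3), PR = (0, 1, -1); a normal to α is PQ × PR = (4, -3, -3).
Using P: α has equation 4x - 3y - 3z = 45.
λ = (n·M − d)/|n|² = (-57 − 45)/34 = -3.
Reflection = M − 2λn = (-6, 4, 7) − (-6)·(4, -3, -3) = (18, -14, -11).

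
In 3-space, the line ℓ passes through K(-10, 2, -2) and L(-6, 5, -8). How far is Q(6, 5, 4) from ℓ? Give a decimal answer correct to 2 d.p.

16.69

A direction vector for ℓ is L − K = (4, 3, -6).
Taking (-10, 2, -2) on ℓ with direction v = (4, 3, -6): w = Q − (-10, 2, -2) = (16, 3, 6), and w × v = (-36, 120, 36).
Distance = |w × v| / |v| = √16992 / √61 ≈ 16.69.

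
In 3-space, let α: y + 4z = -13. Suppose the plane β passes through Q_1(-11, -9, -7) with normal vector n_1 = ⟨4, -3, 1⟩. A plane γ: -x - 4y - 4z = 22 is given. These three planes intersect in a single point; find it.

β: n_1·r = n_1·Q_1 gives 4x - 3y + z = -24.
Solving the 3×3 linear system y + 4z = -13, 4x - 3y + z = -24, -x - 4y - 4z = 22 (e.g. by elimination or Cramer's rule, determinant = -61) gives (-6, -1, -3).

(-6, -1, -3)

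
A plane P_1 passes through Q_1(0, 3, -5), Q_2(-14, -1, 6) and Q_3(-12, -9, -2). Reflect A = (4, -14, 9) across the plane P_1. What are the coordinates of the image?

Q_1Q_2 = (-14, -4, 11), Q_1Q_3 = (-12, -12, 3); a normal to P_1 is Q_1Q_2 × Q_1Q_3 = (120, -90, 120).
Using Q_1: P_1 has equation 120x - 90y + 120z = -870.
λ = (n·A − d)/|n|² = (2820 − (-870))/36900 = 1/10.
Reflection = A − 2λn = (4, -14, 9) − (1/5)·(120, -90, 120) = (-20, 4, -15).

(-20, 4, -15)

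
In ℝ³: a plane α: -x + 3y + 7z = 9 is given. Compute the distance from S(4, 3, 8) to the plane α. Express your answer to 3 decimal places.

6.770

n·S − d = (-1)·(4) + (3)·(3) + (7)·(8) − 9 = 52; |n| = √59.
Distance = |52| / √59 = 52/√59 ≈ 6.770.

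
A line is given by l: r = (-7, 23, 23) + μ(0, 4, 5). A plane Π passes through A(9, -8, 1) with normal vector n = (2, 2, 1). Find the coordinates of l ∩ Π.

(-7, 7, 3)

Π: n·r = n·A gives 2x + 2y + z = 3.
Substitute r = (-7, 23, 23) + t(0, 4, 5) into the plane: 55 + 13t = 3, so t = -4.
Intersection: (-7, 23, 23) + (-4)·(0, 4, 5) = (-7, 7, 3).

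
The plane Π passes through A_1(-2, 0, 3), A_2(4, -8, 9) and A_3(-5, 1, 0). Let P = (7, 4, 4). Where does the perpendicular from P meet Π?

(3, 4, 8)

A_1A_2 = (6, -8, 6), A_1A_3 = (-3, 1, -3); a normal to Π is A_1A_2 × A_1A_3 = (18, 0, -18).
Using A_1: Π has equation 18x - 18z = -90.
Foot = P − λn with λ = (n·P − d)/|n|² = (54 − (-90))/648 = 2/9.
Foot = (7, 4, 4) − (2/9)·(18, 0, -18) = (3, 4, 8).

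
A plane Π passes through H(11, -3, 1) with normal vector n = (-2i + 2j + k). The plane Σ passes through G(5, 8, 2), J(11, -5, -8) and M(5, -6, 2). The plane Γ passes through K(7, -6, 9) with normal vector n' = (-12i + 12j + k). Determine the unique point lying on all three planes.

Π: n·r = n·H gives -2x + 2y + z = -27.
GJ = (6, -13, -10), GM = (0, -14, 0); a normal to Σ is GJ × GM = (-140, 0, -84).
Using G: Σ has equation -140x - 84z = -868.
Γ: n'·r = n'·K gives -12x + 12y + z = -147.
Solving the 3×3 linear system -2x + 2y + z = -27, -140x - 84z = -868, -12x + 12y + z = -147 (e.g. by elimination or Cramer's rule, determinant = -1400) gives (8, -4, -3).

(8, -4, -3)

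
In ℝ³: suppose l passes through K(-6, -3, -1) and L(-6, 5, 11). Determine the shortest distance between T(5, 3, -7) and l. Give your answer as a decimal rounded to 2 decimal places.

A direction vector for l is L − K = (0, 8, 12).
Taking (-6, -3, -1) on l with direction v = (0, 8, 12): w = T − (-6, -3, -1) = (11, 6, -6), and w × v = (120, -132, 88).
Distance = |w × v| / |v| = √39568 / √208 ≈ 13.79.

13.79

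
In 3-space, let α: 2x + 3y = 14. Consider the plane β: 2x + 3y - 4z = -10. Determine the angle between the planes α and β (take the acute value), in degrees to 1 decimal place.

48.0

cos θ = |n₁·n₂| / (|n₁||n₂|) = |13| / (√13 · √29).
θ = arccos(0.66953) ≈ 48.0°.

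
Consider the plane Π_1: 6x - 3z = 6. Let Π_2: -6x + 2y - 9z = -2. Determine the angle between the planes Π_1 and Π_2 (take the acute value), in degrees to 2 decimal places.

cos θ = |n₁·n₂| / (|n₁||n₂|) = |-9| / (√45 · √121).
θ = arccos(0.12197) ≈ 82.99°.

82.99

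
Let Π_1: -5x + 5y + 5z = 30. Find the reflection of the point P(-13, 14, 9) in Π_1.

λ = (n·P − d)/|n|² = (180 − 30)/75 = 2.
Reflection = P − 2λn = (-13, 14, 9) − 4·(-5, 5, 5) = (7, -6, -11).

(7, -6, -11)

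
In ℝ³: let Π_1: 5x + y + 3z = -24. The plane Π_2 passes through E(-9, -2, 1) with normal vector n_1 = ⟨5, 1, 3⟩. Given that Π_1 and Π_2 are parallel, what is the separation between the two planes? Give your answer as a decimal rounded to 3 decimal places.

Π_2: n_1·r = n_1·E gives 5x + y + 3z = -44.
Same normal n = (5, 1, 3) with |n| = √35; distance = |-24 − (-44)| / |n| = 20/√35 ≈ 3.381.

3.381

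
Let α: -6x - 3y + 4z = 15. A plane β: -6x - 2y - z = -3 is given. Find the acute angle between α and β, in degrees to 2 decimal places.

cos θ = |n₁·n₂| / (|n₁||n₂|) = |38| / (√61 · √41).
θ = arccos(0.75985) ≈ 40.55°.

40.55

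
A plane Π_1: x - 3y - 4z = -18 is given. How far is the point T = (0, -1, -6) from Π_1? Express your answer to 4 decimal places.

8.8252

n·T − d = (1)·(0) + (-3)·(-1) + (-4)·(-6) − (-18) = 45; |n| = √26.
Distance = |45| / √26 = 45/√26 ≈ 8.8252.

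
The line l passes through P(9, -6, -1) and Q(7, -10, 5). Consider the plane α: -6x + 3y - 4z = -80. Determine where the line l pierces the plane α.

(8, -8, 2)

A direction vector for l is Q − P = (-2, -4, 6).
Substitute r = (9, -6, -1) + t(-2, -4, 6) into the plane: -68 + (-24)t = -80, so t = 1/2.
Intersection: (9, -6, -1) + (1/2)·(-2, -4, 6) = (8, -8, 2).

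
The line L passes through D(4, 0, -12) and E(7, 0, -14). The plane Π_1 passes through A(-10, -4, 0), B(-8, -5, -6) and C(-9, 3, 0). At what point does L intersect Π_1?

(-8, 0, -4)

A direction vector for L is E − D = (3, 0, -2).
AB = (2, -1, -6), AC = (1, 7, 0); a normal to Π_1 is AB × AC = (42, -6, 15).
Using A: Π_1 has equation 42x - 6y + 15z = -396.
Substitute r = (4, 0, -12) + t(3, 0, -2) into the plane: -12 + 96t = -396, so t = -4.
Intersection: (4, 0, -12) + (-4)·(3, 0, -2) = (-8, 0, -4).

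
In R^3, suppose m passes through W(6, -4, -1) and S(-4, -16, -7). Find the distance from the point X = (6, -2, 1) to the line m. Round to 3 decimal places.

1.836

A direction vector for m is S − W = (-10, -12, -6).
Taking (6, -4, -1) on m with direction v = (-10, -12, -6): w = X − (6, -4, -1) = (0, 2, 2), and w × v = (12, -20, 20).
Distance = |w × v| / |v| = √944 / √280 ≈ 1.836.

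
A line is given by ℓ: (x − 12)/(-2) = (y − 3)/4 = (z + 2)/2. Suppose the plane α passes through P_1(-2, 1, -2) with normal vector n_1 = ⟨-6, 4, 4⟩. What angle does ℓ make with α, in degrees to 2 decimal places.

63.02

ℓ has direction (-2, 4, 2) through (12, 3, -2).
α: n_1·r = n_1·P_1 gives -6x + 4y + 4z = 8.
sin θ = |n·v| / (|n||v|) = |36| / (√68 · √24) = 0.89113.
θ ≈ 63.02°.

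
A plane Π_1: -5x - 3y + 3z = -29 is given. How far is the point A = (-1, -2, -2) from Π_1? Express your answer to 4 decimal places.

5.1850

n·A − d = (-5)·(-1) + (-3)·(-2) + (3)·(-2) − (-29) = 34; |n| = √43.
Distance = |34| / √43 = 34/√43 ≈ 5.1850.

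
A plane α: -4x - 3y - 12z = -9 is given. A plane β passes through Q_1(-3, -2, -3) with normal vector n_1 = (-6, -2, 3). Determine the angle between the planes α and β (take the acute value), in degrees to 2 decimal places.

86.22

β: n_1·r = n_1·Q_1 gives -6x - 2y + 3z = 13.
cos θ = |n₁·n₂| / (|n₁||n₂|) = |-6| / (√169 · √49).
θ = arccos(0.06593) ≈ 86.22°.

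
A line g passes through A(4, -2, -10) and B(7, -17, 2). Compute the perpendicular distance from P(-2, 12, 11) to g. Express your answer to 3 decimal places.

25.913

A direction vector for g is B − A = (3, -15, 12).
Taking (4, -2, -10) on g with direction v = (3, -15, 12): w = P − (4, -2, -10) = (-6, 14, 21), and w × v = (483, 135, 48).
Distance = |w × v| / |v| = √253818 / √378 ≈ 25.913.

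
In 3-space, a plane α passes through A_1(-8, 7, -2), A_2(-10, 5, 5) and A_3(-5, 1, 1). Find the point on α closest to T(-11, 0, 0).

A_1A_2 = (-2, -2, 7), A_1A_3 = (3, -6, 3); a normal to α is A_1A_2 × A_1A_3 = (36, 27, 18).
Using A_1: α has equation 36x + 27y + 18z = -135.
Foot = T − λn with λ = (n·T − d)/|n|² = (-396 − (-135))/2349 = -1/9.
Foot = (-11, 0, 0) − (-1/9)·(36, 27, 18) = (-7, 3, 2).

(-7, 3, 2)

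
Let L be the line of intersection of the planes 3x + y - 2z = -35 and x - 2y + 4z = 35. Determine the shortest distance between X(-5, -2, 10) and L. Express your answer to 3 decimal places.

Direction of L: (3, 1, -2) × (1, -2, 4) = (0, -14, -7).
A point on L: solving the two plane equations with y = -6 gives (-5, -6, 7).
Taking (-5, -6, 7) on L with direction v = (0, -14, -7): w = X − (-5, -6, 7) = (0, 4, 3), and w × v = (14, 0, 0).
Distance = |w × v| / |v| = √196 / √245 ≈ 0.894.

0.894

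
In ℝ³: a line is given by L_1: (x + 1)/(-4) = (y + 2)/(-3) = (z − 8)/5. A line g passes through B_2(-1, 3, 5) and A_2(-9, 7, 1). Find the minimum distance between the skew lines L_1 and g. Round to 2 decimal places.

2.31

L_1 has direction (-4, -3, 5) through (-1, -2, 8).
A direction vector for g is A_2 − B_2 = (-8, 4, -4).
Common perpendicular direction n = (-4, -3, 5) × (-8, 4, -4) = (-8, -56, -40).
With w = (-1, 3, 5) − (-1, -2, 8) = (0, 5, -3), w · n = -160.
Distance = |w · n| / |n| = |-160| / √4800 ≈ 2.31.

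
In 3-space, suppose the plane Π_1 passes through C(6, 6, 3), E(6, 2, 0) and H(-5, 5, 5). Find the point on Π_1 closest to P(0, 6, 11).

(-1, 9, 7)

CE = (0, -4, -3), CH = (-11, -1, 2); a normal to Π_1 is CE × CH = (-11, 33, -44).
Using C: Π_1 has equation -11x + 33y - 44z = 0.
Foot = P − λn with λ = (n·P − d)/|n|² = (-286 − 0)/3146 = -1/11.
Foot = (0, 6, 11) − (-1/11)·(-11, 33, -44) = (-1, 9, 7).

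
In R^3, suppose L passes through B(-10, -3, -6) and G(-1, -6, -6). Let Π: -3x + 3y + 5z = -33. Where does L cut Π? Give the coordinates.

A direction vector for L is G − B = (9, -3, 0).
Substitute r = (-10, -3, -6) + t(9, -3, 0) into the plane: -9 + (-36)t = -33, so t = 2/3.
Intersection: (-10, -3, -6) + (2/3)·(9, -3, 0) = (-4, -5, -6).

(-4, -5, -6)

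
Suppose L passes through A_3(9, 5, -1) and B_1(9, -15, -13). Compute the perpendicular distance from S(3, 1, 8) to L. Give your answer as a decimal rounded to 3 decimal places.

11.470

A direction vector for L is B_1 − A_3 = (0, -20, -12).
Taking (9, 5, -1) on L with direction v = (0, -20, -12): w = S − (9, 5, -1) = (-6, -4, 9), and w × v = (228, -72, 120).
Distance = |w × v| / |v| = √71568 / √544 ≈ 11.470.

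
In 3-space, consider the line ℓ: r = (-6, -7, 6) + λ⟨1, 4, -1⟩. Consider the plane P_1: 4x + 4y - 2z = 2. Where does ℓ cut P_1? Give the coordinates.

Substitute r = (-6, -7, 6) + t(1, 4, -1) into the plane: -64 + 22t = 2, so t = 3.
Intersection: (-6, -7, 6) + 3·(1, 4, -1) = (-3, 5, 3).

(-3, 5, 3)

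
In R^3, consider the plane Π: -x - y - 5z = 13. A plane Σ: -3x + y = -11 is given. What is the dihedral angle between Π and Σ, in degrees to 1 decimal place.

cos θ = |n₁·n₂| / (|n₁||n₂|) = |2| / (√27 · √10).
θ = arccos(0.12172) ≈ 83.0°.

83.0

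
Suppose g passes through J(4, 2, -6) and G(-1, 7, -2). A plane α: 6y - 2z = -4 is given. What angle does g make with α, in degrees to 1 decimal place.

A direction vector for g is G − J = (-5, 5, 4).
sin θ = |n·v| / (|n||v|) = |22| / (√40 · √66) = 0.42817.
θ ≈ 25.4°.

25.4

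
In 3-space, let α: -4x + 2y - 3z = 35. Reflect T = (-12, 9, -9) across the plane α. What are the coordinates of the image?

λ = (n·T − d)/|n|² = (93 − 35)/29 = 2.
Reflection = T − 2λn = (-12, 9, -9) − 4·(-4, 2, -3) = (4, 1, 3).

(4, 1, 3)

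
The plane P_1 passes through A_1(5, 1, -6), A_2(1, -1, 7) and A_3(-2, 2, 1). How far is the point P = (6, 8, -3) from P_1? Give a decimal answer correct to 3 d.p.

7.366

A_1A_2 = (-4, -2, 13), A_1A_3 = (-7, 1, 7); a normal to P_1 is A_1A_2 × A_1A_3 = (-27, -63, -18).
Using A_1: P_1 has equation -27x - 63y - 18z = -90.
n·P − d = (-27)·(6) + (-63)·(8) + (-18)·(-3) − (-90) = -522; |n| = √5022.
Distance = |-522| / √5022 = 522/√5022 ≈ 7.366.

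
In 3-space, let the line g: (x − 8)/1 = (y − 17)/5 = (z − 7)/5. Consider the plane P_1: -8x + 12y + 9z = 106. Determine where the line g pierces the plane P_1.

g has direction (1, 5, 5) through (8, 17, 7).
Substitute r = (8, 17, 7) + t(1, 5, 5) into the plane: 203 + 97t = 106, so t = -1.
Intersection: (8, 17, 7) + (-1)·(1, 5, 5) = (7, 12, 2).

(7, 12, 2)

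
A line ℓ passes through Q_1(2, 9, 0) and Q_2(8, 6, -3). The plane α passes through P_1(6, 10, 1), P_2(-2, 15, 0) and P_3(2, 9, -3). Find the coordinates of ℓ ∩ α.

A direction vector for ℓ is Q_2 − Q_1 = (6, -3, -3).
P_1P_2 = (-8, 5, -1), P_1P_3 = (-4, -1, -4); a normal to α is P_1P_2 × P_1P_3 = (-21, -28, 28).
Using P_1: α has equation -21x - 28y + 28z = -378.
Substitute r = (2, 9, 0) + t(6, -3, -3) into the plane: -294 + (-126)t = -378, so t = 2/3.
Intersection: (2, 9, 0) + (2/3)·(6, -3, -3) = (6, 7, -2).

(6, 7, -2)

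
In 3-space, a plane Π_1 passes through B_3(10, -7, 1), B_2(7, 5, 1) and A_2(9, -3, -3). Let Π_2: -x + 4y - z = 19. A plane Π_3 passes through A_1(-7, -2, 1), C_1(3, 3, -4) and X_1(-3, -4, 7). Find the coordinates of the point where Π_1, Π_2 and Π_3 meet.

B_3B_2 = (-3, 12, 0), B_3A_2 = (-1, 4, -4); a normal to Π_1 is B_3B_2 × B_3A_2 = (-48, -12, 0).
Using B_3: Π_1 has equation -48x - 12y = -396.
A_1C_1 = (10, 5, -5), A_1X_1 = (4, -2, 6); a normal to Π_3 is A_1C_1 × A_1X_1 = (20, -80, -40).
Using A_1: Π_3 has equation 20x - 80y - 40z = -20.
Solving the 3×3 linear system -48x - 12y = -396, -x + 4y - z = 19, 20x - 80y - 40z = -20 (e.g. by elimination or Cramer's rule, determinant = 12240) gives (7, 5, -6).

(7, 5, -6)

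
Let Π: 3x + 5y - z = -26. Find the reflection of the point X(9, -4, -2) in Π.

(3, -14, 0)

λ = (n·X − d)/|n|² = (9 − (-26))/35 = 1.
Reflection = X − 2λn = (9, -4, -2) − 2·(3, 5, -1) = (3, -14, 0).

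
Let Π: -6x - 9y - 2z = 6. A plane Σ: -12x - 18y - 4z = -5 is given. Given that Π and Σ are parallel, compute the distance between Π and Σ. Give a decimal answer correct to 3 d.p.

Rescale Σ by 1/2: -6x - 9y - 2z = -5/2. Then distance = |6 − (-5/2)| / √121 ≈ 0.773.

0.773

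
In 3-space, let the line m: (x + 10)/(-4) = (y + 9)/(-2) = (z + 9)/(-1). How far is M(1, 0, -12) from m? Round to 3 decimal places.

m has direction (-4, -2, -1) through (-10, -9, -9).
Taking (-10, -9, -9) on m with direction v = (-4, -2, -1): w = M − (-10, -9, -9) = (11, 9, -3), and w × v = (-15, 23, 14).
Distance = |w × v| / |v| = √950 / √21 ≈ 6.726.

6.726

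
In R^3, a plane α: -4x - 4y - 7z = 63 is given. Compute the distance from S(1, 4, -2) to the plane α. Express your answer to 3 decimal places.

7.667

n·S − d = (-4)·(1) + (-4)·(4) + (-7)·(-2) − 63 = -69; |n| = √81.
Distance = |-69| / √81 = 69/√81 ≈ 7.667.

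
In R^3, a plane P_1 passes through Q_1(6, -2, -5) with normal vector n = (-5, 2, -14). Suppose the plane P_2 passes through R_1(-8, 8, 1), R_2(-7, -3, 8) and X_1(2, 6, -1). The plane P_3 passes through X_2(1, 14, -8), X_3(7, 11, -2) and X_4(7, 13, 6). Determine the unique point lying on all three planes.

P_1: n·r = n·Q_1 gives -5x + 2y - 14z = 36.
R_1R_2 = (1, -11, 7), R_1X_1 = (10, -2, -2); a normal to P_2 is R_1R_2 × R_1X_1 = (36, 72, 108).
Using R_1: P_2 has equation 36x + 72y + 108z = 396.
X_2X_3 = (6, -3, 6), X_2X_4 = (6, -1, 14); a normal to P_3 is X_2X_3 × X_2X_4 = (-36, -48, 12).
Using X_2: P_3 has equation -36x - 48y + 12z = -804.
Solving the 3×3 linear system -5x + 2y - 14z = 36, 36x + 72y + 108z = 396, -36x - 48y + 12z = -804 (e.g. by elimination or Cramer's rule, determinant = -50976) gives (10, 8, -5).

(10, 8, -5)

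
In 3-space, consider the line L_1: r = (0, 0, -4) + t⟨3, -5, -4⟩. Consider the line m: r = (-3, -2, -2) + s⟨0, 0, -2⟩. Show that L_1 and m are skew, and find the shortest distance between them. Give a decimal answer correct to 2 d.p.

Common perpendicular direction n = (3, -5, -4) × (0, 0, -2) = (10, 6, 0).
With w = (-3, -2, -2) − (0, 0, -4) = (-3, -2, 2), w · n = -42.
Since n ≠ 0 the lines are not parallel, and w · n = -42 ≠ 0 so they do not intersect; hence they are skew.
Distance = |w · n| / |n| = |-42| / √136 ≈ 3.60.

3.60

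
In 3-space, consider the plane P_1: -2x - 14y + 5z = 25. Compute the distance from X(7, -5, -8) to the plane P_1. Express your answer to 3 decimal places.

0.600

n·X − d = (-2)·(7) + (-14)·(-5) + (5)·(-8) − 25 = -9; |n| = √225.
Distance = |-9| / √225 = 9/√225 ≈ 0.600.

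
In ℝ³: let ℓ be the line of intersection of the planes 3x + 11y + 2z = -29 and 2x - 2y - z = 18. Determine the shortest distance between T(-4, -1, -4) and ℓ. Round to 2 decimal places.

Direction of ℓ: (3, 11, 2) × (2, -2, -1) = (-7, 7, -28).
A point on ℓ: solving the two plane equations with x = 4 gives (4, -3, -4).
Taking (4, -3, -4) on ℓ with direction v = (-7, 7, -28): w = T − (4, -3, -4) = (-8, 2, 0), and w × v = (-56, -224, -42).
Distance = |w × v| / |v| = √55076 / √882 ≈ 7.90.

7.90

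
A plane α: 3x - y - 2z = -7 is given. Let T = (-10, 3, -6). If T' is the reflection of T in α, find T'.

(-4, 1, -10)

λ = (n·T − d)/|n|² = (-21 − (-7))/14 = -1.
Reflection = T − 2λn = (-10, 3, -6) − (-2)·(3, -1, -2) = (-4, 1, -10).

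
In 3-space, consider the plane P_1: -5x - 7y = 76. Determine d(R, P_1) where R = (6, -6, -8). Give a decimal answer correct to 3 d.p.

n·R − d = (-5)·(6) + (-7)·(-6) + (0)·(-8) − 76 = -64; |n| = √74.
Distance = |-64| / √74 = 64/√74 ≈ 7.440.

7.440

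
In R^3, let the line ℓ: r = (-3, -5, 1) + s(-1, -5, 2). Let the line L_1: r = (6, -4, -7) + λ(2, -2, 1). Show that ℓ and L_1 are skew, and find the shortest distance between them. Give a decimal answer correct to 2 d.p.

7.67

Common perpendicular direction n = (-1, -5, 2) × (2, -2, 1) = (-1, 5, 12).
With w = (6, -4, -7) − (-3, -5, 1) = (9, 1, -8), w · n = -100.
Since n ≠ 0 the lines are not parallel, and w · n = -100 ≠ 0 so they do not intersect; hence they are skew.
Distance = |w · n| / |n| = |-100| / √170 ≈ 7.67.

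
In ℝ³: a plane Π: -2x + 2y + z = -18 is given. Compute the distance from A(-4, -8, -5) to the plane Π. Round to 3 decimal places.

1.667

n·A − d = (-2)·(-4) + (2)·(-8) + (1)·(-5) − (-18) = 5; |n| = √9.
Distance = |5| / √9 = 5/√9 ≈ 1.667.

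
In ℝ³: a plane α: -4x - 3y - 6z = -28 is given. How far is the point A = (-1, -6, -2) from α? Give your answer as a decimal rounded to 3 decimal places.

7.938

n·A − d = (-4)·(-1) + (-3)·(-6) + (-6)·(-2) − (-28) = 62; |n| = √61.
Distance = |62| / √61 = 62/√61 ≈ 7.938.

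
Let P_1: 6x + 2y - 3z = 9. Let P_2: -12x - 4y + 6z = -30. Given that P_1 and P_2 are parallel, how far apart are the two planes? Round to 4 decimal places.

Rescale P_2 by 1/(-2): 6x + 2y - 3z = 15. Then distance = |9 − 15| / √49 ≈ 0.8571.

0.8571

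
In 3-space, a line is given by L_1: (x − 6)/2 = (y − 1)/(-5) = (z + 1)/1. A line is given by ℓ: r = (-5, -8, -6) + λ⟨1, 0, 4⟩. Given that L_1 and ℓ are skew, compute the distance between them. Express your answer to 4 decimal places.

L_1 has direction (2, -5, 1) through (6, 1, -1).
Common perpendicular direction n = (2, -5, 1) × (1, 0, 4) = (-20, -7, 5).
With w = (-5, -8, -6) − (6, 1, -1) = (-11, -9, -5), w · n = 258.
Distance = |w · n| / |n| = |258| / √474 ≈ 11.8503.

11.8503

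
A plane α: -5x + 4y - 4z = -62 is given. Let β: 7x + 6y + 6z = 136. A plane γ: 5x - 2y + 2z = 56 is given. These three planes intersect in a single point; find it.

(10, 4, 7)

Solving the 3×3 linear system -5x + 4y - 4z = -62, 7x + 6y + 6z = 136, 5x - 2y + 2z = 56 (e.g. by elimination or Cramer's rule, determinant = 120) gives (10, 4, 7).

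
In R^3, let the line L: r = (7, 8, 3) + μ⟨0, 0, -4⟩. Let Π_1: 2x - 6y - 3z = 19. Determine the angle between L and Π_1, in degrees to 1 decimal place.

sin θ = |n·v| / (|n||v|) = |12| / (√49 · √16) = 0.42857.
θ ≈ 25.4°.

25.4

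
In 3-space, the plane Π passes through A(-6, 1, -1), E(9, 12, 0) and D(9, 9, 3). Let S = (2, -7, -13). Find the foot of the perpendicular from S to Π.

AE = (15, 11, 1), AD = (15, 8, 4); a normal to Π is AE × AD = (36, -45, -45).
Using A: Π has equation 36x - 45y - 45z = -216.
Foot = S − λn with λ = (n·S − d)/|n|² = (972 − (-216))/5346 = 2/9.
Foot = (2, -7, -13) − (2/9)·(36, -45, -45) = (-6, 3, -3).

(-6, 3, -3)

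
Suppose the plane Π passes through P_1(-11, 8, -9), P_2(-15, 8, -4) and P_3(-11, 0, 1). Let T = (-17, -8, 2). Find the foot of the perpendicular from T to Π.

P_1P_2 = (-4, 0, 5), P_1P_3 = (0, -8, 10); a normal to Π is P_1P_2 × P_1P_3 = (40, 40, 32).
Using P_1: Π has equation 40x + 40y + 32z = -408.
Foot = T − λn with λ = (n·T − d)/|n|² = (-936 − (-408))/4224 = -1/8.
Foot = (-17, -8, 2) − (-1/8)·(40, 40, 32) = (-12, -3, 6).

(-12, -3, 6)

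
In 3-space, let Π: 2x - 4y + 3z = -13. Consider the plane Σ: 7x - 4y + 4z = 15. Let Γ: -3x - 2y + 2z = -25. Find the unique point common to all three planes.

Solving the 3×3 linear system 2x - 4y + 3z = -13, 7x - 4y + 4z = 15, -3x - 2y + 2z = -25 (e.g. by elimination or Cramer's rule, determinant = 26) gives (5, 8, 3).

(5, 8, 3)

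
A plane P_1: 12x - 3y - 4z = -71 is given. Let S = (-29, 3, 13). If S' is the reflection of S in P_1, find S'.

λ = (n·S − d)/|n|² = (-409 − (-71))/169 = -2.
Reflection = S − 2λn = (-29, 3, 13) − (-4)·(12, -3, -4) = (19, -9, -3).

(19, -9, -3)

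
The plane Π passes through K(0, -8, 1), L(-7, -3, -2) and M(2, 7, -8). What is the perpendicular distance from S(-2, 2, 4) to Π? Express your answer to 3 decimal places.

7.717

KL = (-7, 5, -3), KM = (2, 15, -9); a normal to Π is KL × KM = (0, -69, -115).
Using K: Π has equation -69y - 115z = 437.
n·S − d = (0)·(-2) + (-69)·(2) + (-115)·(4) − 437 = -1035; |n| = √17986.
Distance = |-1035| / √17986 = 1035/√17986 ≈ 7.717.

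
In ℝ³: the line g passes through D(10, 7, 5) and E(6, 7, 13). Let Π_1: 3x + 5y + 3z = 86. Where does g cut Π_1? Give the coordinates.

A direction vector for g is E − D = (-4, 0, 8).
Substitute r = (10, 7, 5) + t(-4, 0, 8) into the plane: 80 + 12t = 86, so t = 1/2.
Intersection: (10, 7, 5) + (1/2)·(-4, 0, 8) = (8, 7, 9).

(8, 7, 9)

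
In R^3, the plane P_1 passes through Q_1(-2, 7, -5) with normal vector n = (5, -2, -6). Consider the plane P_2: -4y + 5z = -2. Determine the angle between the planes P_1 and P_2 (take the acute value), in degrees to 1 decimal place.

P_1: n·r = n·Q_1 gives 5x - 2y - 6z = 6.
cos θ = |n₁·n₂| / (|n₁||n₂|) = |-22| / (√65 · √41).
θ = arccos(0.42616) ≈ 64.8°.

64.8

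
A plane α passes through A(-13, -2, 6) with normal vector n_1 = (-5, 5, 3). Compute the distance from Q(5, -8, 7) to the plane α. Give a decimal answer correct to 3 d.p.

α: n_1·r = n_1·A gives -5x + 5y + 3z = 73.
n·Q − d = (-5)·(5) + (5)·(-8) + (3)·(7) − 73 = -117; |n| = √59.
Distance = |-117| / √59 = 117/√59 ≈ 15.232.

15.232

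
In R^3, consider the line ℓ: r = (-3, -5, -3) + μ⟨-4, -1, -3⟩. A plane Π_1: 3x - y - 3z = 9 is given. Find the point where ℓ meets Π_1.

(5, -3, 3)

Substitute r = (-3, -5, -3) + t(-4, -1, -3) into the plane: 5 + (-2)t = 9, so t = -2.
Intersection: (-3, -5, -3) + (-2)·(-4, -1, -3) = (5, -3, 3).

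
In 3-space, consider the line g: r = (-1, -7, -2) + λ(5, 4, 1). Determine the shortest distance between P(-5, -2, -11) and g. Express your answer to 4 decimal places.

10.9577

Taking (-1, -7, -2) on g with direction v = (5, 4, 1): w = P − (-1, -7, -2) = (-4, 5, -9), and w × v = (41, -41, -41).
Distance = |w × v| / |v| = √5043 / √42 ≈ 10.9577.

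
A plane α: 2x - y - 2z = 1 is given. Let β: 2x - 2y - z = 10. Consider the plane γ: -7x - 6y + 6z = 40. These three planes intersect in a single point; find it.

(2, -5, 4)

Solving the 3×3 linear system 2x - y - 2z = 1, 2x - 2y - z = 10, -7x - 6y + 6z = 40 (e.g. by elimination or Cramer's rule, determinant = 21) gives (2, -5, 4).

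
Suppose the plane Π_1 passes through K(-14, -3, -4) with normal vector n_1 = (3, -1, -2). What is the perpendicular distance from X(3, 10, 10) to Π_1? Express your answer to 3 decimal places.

Π_1: n_1·r = n_1·K gives 3x - y - 2z = -31.
n·X − d = (3)·(3) + (-1)·(10) + (-2)·(10) − (-31) = 10; |n| = √14.
Distance = |10| / √14 = 10/√14 ≈ 2.673.

2.673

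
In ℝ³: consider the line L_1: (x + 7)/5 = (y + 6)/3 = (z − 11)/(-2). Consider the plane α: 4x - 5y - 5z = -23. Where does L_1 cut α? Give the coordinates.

L_1 has direction (5, 3, -2) through (-7, -6, 11).
Substitute r = (-7, -6, 11) + t(5, 3, -2) into the plane: -53 + 15t = -23, so t = 2.
Intersection: (-7, -6, 11) + 2·(5, 3, -2) = (3, 0, 7).

(3, 0, 7)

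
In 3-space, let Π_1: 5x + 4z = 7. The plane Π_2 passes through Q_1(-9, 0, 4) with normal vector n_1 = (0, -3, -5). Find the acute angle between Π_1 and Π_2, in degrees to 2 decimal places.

Π_2: n_1·r = n_1·Q_1 gives -3y - 5z = -20.
cos θ = |n₁·n₂| / (|n₁||n₂|) = |-20| / (√41 · √34).
θ = arccos(0.53567) ≈ 57.61°.

57.61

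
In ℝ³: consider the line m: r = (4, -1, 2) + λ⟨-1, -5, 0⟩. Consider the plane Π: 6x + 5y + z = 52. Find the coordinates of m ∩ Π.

Substitute r = (4, -1, 2) + t(-1, -5, 0) into the plane: 21 + (-31)t = 52, so t = -1.
Intersection: (4, -1, 2) + (-1)·(-1, -5, 0) = (5, 4, 2).

(5, 4, 2)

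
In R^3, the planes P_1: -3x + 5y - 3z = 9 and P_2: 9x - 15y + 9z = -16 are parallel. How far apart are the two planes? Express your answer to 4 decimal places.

Rescale P_2 by 1/(-3): -3x + 5y - 3z = 16/3. Then distance = |9 − (16/3)| / √43 ≈ 0.5592.

0.5592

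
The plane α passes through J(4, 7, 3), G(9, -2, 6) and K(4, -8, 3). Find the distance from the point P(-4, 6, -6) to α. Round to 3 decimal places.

JG = (5, -9, 3), JK = (0, -15, 0); a normal to α is JG × JK = (45, 0, -75).
Using J: α has equation 45x - 75z = -45.
n·P − d = (45)·(-4) + (0)·(6) + (-75)·(-6) − (-45) = 315; |n| = √7650.
Distance = |315| / √7650 = 315/√7650 ≈ 3.601.

3.601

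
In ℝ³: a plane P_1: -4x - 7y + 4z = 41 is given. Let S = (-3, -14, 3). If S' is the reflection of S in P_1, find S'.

λ = (n·S − d)/|n|² = (122 − 41)/81 = 1.
Reflection = S − 2λn = (-3, -14, 3) − 2·(-4, -7, 4) = (5, 0, -5).

(5, 0, -5)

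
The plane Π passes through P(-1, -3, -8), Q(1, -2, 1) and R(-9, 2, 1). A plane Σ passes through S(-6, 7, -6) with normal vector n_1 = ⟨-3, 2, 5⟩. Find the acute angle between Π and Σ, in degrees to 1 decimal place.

PQ = (2, 1, 9), PR = (-8, 5, 9); a normal to Π is PQ × PR = (-36, -90, 18).
Using P: Π has equation -36x - 90y + 18z = 162.
Σ: n_1·r = n_1·S gives -3x + 2y + 5z = 2.
cos θ = |n₁·n₂| / (|n₁||n₂|) = |18| / (√9720 · √38).
θ = arccos(0.02962) ≈ 88.3°.

88.3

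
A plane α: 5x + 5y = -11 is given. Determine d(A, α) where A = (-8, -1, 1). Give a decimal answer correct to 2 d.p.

n·A − d = (5)·(-8) + (5)·(-1) + (0)·(1) − (-11) = -34; |n| = √50.
Distance = |-34| / √50 = 34/√50 ≈ 4.81.

4.81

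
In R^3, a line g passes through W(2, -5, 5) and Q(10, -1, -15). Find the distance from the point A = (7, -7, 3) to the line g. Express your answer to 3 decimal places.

A direction vector for g is Q − W = (8, 4, -20).
Taking (2, -5, 5) on g with direction v = (8, 4, -20): w = A − (2, -5, 5) = (5, -2, -2), and w × v = (48, 84, 36).
Distance = |w × v| / |v| = √10656 / √480 ≈ 4.712.

4.712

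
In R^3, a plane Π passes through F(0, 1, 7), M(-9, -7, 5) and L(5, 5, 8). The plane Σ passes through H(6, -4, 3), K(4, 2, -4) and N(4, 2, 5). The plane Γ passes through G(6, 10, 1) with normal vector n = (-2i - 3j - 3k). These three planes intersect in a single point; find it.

FM = (-9, -8, -2), FL = (5, 4, 1); a normal to Π is FM × FL = (0, -1, 4).
Using F: Π has equation -y + 4z = 27.
HK = (-2, 6, -7), HN = (-2, 6, 2); a normal to Σ is HK × HN = (54, 18, 0).
Using H: Σ has equation 54x + 18y = 252.
Γ: n·r = n·G gives -2x - 3y - 3z = -45.
Solving the 3×3 linear system -y + 4z = 27, 54x + 18y = 252, -2x - 3y - 3z = -45 (e.g. by elimination or Cramer's rule, determinant = -666) gives (3, 5, 8).

(3, 5, 8)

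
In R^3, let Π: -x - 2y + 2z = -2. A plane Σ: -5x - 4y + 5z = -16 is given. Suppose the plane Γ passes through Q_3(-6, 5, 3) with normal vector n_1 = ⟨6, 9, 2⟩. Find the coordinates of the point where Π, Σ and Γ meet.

Γ: n_1·r = n_1·Q_3 gives 6x + 9y + 2z = 15.
Solving the 3×3 linear system -x - 2y + 2z = -2, -5x - 4y + 5z = -16, 6x + 9y + 2z = 15 (e.g. by elimination or Cramer's rule, determinant = -69) gives (4, -1, 0).

(4, -1, 0)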